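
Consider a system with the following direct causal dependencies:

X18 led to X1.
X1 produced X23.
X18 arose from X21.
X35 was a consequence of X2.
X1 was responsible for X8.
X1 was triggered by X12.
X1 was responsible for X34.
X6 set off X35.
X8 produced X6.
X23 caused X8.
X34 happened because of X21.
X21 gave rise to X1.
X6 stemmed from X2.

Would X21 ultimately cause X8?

There is a causal chain: X21 → X1 → X8.

Yes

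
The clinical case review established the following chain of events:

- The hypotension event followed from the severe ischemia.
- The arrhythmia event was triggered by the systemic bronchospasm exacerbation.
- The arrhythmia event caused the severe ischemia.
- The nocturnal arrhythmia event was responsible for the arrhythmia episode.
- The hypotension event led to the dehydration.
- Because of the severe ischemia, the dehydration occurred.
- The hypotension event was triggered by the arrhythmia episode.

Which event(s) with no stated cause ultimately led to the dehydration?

Tracing upstream from the dehydration: the dehydration ← the hypotension event ← the arrhythmia episode ← the nocturnal arrhythmia event.
A separate upstream branch: the dehydration ← the severe ischemia ← the arrhythmia event ← the systemic bronchospasm exacerbation.
Each of those chain origins has no stated cause.

the nocturnal arrhythmia event, the systemic bronchospasm exacerbation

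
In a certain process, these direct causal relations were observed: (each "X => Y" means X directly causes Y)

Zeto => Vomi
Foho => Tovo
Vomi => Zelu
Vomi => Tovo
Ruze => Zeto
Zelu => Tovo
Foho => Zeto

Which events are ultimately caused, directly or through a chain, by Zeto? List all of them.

Direct effects: Vomi.
2 steps out: Zelu, Tovo.
Not reachable from it: Foho, Ruze.

Tovo, Vomi, Zelu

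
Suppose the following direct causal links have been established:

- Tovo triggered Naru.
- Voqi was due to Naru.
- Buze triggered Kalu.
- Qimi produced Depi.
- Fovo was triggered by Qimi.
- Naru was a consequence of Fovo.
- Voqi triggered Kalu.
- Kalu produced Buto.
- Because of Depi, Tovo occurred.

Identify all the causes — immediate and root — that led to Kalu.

Immediate causes of Kalu: Buze, Voqi.
Further upstream: Qimi, Depi, Tovo, Fovo, Naru.

Buze, Depi, Fovo, Naru, Qimi, Tovo, Voqi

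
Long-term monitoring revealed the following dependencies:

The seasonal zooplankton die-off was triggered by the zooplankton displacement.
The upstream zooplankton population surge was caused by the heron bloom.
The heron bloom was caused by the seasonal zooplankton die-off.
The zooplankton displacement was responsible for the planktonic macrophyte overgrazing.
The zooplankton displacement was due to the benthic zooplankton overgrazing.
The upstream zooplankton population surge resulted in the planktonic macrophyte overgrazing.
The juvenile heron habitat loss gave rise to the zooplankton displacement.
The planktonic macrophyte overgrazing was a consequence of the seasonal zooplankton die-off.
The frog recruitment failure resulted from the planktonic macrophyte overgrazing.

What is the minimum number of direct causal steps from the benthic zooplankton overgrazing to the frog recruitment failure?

3

Shortest chain: the benthic zooplankton overgrazing → the zooplankton displacement → the planktonic macrophyte overgrazing → the frog recruitment failure.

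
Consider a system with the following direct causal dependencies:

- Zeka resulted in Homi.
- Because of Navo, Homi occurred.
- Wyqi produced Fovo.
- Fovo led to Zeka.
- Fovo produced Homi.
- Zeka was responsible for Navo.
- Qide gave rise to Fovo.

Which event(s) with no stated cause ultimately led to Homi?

Tracing upstream from Homi: Homi ← Fovo ← Wyqi.
A separate upstream branch: Homi ← Fovo ← Qide.
Each of those chain origins has no stated cause.

Qide, Wyqi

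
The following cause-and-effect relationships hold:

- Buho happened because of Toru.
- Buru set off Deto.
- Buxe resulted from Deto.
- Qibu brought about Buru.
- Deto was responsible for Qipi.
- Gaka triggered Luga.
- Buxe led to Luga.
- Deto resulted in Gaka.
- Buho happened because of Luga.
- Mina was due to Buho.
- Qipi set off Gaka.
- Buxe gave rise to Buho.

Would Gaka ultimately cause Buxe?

Gaka leads to Luga, Buho, Mina; Buxe is not among them.

No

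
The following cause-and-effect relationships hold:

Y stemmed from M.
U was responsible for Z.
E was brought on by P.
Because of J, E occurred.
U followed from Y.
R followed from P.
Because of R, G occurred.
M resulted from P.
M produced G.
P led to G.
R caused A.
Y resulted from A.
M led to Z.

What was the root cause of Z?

Tracing upstream from Z: Z ← M ← P.
P has no stated cause, so it is the root.

P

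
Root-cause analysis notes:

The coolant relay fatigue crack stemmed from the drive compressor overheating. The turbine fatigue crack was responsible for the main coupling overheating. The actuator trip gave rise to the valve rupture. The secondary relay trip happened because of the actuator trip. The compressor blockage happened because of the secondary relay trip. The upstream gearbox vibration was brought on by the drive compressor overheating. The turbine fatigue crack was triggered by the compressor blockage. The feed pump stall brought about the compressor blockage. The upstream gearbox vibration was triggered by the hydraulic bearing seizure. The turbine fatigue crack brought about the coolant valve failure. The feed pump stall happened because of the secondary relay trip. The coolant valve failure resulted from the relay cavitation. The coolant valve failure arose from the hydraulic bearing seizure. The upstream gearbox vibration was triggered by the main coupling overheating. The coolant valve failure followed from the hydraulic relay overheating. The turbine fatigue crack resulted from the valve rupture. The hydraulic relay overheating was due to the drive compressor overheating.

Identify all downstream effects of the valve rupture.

Direct effects: the turbine fatigue crack.
2 steps out: the main coupling overheating, the coolant valve failure.
3 steps out: the upstream gearbox vibration.
Not reachable from it: the actuator trip, the secondary relay trip, the feed pump stall, the relay cavitation, the hydraulic bearing seizure, the compressor blockage, the drive compressor overheating, the coolant relay fatigue crack, the hydraulic relay overheating.

the coolant valve failure, the main coupling overheating, the turbine fatigue crack, the upstream gearbox vibration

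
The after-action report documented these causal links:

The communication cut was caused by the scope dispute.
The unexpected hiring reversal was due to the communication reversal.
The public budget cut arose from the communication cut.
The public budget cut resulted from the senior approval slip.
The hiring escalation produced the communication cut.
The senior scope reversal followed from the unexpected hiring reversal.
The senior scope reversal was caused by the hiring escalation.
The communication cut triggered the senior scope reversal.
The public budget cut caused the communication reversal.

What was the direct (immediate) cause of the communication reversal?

the public budget cut

Upstream contributors include the scope dispute, the hiring escalation, the senior approval slip, the communication cut, but only the public budget cut feeds directly into the communication reversal.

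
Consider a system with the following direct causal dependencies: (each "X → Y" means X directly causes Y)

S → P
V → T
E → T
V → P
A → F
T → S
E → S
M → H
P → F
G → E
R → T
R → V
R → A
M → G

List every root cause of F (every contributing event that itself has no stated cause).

M, R

Tracing upstream from F: F ← P ← S ← E ← G ← M.
A separate upstream branch: F ← A ← R.
Each of those chain origins has no stated cause.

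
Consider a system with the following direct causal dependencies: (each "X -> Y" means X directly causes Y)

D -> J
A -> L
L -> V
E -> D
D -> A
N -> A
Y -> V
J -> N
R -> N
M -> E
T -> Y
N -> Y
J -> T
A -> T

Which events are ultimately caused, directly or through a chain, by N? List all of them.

Direct effects: A, Y.
2 steps out: T, L, V.
Not reachable from it: M, E, D, J, R.

A, L, T, V, Y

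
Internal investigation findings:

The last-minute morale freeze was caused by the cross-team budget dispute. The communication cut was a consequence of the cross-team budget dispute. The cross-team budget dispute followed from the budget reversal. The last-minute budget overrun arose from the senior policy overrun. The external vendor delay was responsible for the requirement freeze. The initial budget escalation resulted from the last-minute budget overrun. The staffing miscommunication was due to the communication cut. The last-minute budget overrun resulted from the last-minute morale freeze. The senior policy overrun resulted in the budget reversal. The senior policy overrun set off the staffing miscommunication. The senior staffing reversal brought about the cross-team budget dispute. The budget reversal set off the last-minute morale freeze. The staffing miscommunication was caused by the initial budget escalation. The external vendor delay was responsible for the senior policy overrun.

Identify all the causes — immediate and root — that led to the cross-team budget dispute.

the budget reversal, the external vendor delay, the senior policy overrun, the senior staffing reversal

Immediate causes of the cross-team budget dispute: the budget reversal, the senior staffing reversal.
Further upstream: the external vendor delay, the senior policy overrun.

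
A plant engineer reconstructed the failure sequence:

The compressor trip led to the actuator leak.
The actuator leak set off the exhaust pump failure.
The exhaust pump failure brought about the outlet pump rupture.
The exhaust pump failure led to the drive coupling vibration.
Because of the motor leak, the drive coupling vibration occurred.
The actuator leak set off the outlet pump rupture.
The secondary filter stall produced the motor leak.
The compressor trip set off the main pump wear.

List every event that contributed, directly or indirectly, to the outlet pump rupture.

the actuator leak, the compressor trip, the exhaust pump failure

Immediate causes of the outlet pump rupture: the actuator leak, the exhaust pump failure.
Further upstream: the compressor trip.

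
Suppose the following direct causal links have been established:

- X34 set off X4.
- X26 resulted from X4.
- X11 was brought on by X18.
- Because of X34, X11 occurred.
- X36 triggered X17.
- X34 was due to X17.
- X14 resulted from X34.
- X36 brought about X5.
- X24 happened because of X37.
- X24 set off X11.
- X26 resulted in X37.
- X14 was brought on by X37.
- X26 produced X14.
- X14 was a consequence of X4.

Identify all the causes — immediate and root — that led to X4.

X17, X34, X36

Immediate cause of X4: X34.
Further upstream: X36, X17.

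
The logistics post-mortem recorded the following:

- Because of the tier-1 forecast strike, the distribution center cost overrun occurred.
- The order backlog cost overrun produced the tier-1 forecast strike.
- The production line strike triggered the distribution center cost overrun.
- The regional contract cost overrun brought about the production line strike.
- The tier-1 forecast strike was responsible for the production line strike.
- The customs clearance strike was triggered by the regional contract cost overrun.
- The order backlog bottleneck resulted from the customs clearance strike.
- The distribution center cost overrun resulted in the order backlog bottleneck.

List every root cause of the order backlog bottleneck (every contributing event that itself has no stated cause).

the order backlog cost overrun, the regional contract cost overrun

Tracing upstream from the order backlog bottleneck: the order backlog bottleneck ← the customs clearance strike ← the regional contract cost overrun.
A separate upstream branch: the order backlog bottleneck ← the distribution center cost overrun ← the tier-1 forecast strike ← the order backlog cost overrun.
Each of those chain origins has no stated cause.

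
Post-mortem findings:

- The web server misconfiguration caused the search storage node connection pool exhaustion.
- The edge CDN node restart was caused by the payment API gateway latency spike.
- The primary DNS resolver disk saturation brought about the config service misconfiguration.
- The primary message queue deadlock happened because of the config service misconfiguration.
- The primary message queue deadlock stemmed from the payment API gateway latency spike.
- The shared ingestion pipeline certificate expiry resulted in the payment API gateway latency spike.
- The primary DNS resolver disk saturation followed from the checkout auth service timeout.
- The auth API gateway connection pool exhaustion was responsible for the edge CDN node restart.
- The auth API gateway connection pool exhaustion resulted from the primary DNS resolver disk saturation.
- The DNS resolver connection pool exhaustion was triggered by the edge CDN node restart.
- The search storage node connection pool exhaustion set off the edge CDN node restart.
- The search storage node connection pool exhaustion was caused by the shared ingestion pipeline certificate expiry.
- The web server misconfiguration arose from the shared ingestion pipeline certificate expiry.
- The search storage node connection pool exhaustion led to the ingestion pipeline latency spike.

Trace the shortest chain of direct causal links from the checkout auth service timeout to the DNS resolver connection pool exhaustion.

the checkout auth service timeout → the primary DNS resolver disk saturation → the auth API gateway connection pool exhaustion → the edge CDN node restart → the DNS resolver connection pool exhaustion

the checkout auth service timeout → the primary DNS resolver disk saturation
the primary DNS resolver disk saturation → the auth API gateway connection pool exhaustion
the auth API gateway connection pool exhaustion → the edge CDN node restart
the edge CDN node restart → the DNS resolver connection pool exhaustion
Length: 4 steps.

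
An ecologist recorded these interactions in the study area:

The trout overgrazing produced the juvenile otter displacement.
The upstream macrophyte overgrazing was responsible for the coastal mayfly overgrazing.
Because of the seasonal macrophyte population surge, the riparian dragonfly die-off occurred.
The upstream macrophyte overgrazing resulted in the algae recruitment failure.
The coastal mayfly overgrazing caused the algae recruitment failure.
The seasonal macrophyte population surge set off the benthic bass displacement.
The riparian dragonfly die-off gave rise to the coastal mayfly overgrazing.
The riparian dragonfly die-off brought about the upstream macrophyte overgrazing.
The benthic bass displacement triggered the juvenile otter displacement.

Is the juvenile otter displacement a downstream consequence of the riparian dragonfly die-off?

No

The riparian dragonfly die-off leads to the upstream macrophyte overgrazing, the coastal mayfly overgrazing, the algae recruitment failure; the juvenile otter displacement is not among them.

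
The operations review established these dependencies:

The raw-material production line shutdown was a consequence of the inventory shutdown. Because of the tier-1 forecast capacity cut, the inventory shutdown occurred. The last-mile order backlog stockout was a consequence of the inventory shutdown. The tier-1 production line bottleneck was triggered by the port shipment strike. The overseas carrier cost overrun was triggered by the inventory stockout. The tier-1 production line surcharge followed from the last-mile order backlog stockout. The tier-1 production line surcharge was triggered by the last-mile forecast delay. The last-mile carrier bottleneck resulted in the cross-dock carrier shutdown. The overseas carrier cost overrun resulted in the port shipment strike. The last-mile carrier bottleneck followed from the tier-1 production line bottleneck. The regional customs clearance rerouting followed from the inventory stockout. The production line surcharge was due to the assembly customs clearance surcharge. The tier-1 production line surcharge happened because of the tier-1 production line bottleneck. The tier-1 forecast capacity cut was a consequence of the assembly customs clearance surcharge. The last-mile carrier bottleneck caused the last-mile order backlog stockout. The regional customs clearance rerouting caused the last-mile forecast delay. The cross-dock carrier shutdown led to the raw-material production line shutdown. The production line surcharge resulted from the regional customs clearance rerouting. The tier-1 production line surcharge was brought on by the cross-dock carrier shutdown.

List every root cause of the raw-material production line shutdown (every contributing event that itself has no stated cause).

Tracing upstream from the raw-material production line shutdown: the raw-material production line shutdown ← the inventory shutdown ← the tier-1 forecast capacity cut ← the assembly customs clearance surcharge.
A separate upstream branch: the raw-material production line shutdown ← the cross-dock carrier shutdown ← the last-mile carrier bottleneck ← the tier-1 production line bottleneck ← the port shipment strike ← the overseas carrier cost overrun ← the inventory stockout.
Each of those chain origins has no stated cause.

the assembly customs clearance surcharge, the inventory stockout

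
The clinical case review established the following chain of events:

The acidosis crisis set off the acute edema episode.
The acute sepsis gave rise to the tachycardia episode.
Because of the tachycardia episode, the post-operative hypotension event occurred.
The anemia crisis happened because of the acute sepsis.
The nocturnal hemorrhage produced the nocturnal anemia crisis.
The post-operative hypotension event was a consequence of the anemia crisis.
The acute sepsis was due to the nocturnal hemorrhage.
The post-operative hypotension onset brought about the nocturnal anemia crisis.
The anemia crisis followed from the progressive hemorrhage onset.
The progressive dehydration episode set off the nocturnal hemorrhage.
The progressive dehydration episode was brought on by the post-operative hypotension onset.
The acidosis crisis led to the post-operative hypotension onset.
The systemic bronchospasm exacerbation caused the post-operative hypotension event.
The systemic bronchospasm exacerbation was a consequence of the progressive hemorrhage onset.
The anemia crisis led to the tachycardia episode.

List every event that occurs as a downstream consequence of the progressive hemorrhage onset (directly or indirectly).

the anemia crisis, the post-operative hypotension event, the systemic bronchospasm exacerbation, the tachycardia episode

Direct effects: the systemic bronchospasm exacerbation, the anemia crisis.
2 steps out: the tachycardia episode, the post-operative hypotension event.
Not reachable from it: the acidosis crisis, the acute edema episode, the post-operative hypotension onset, the progressive dehydration episode, the nocturnal hemorrhage, the acute sepsis, the nocturnal anemia crisis.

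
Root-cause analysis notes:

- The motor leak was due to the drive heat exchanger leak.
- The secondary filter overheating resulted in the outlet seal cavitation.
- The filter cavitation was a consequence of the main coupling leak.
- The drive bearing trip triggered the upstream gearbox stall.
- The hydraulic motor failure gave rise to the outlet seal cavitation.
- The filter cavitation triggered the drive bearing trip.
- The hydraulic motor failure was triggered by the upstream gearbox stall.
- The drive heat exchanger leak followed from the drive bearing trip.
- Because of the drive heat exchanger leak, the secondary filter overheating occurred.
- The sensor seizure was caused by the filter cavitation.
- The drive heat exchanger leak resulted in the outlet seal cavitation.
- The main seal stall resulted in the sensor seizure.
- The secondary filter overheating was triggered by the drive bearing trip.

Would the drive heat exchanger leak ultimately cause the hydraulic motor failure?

No

The drive heat exchanger leak leads to the secondary filter overheating, the outlet seal cavitation, the motor leak; the hydraulic motor failure is not among them.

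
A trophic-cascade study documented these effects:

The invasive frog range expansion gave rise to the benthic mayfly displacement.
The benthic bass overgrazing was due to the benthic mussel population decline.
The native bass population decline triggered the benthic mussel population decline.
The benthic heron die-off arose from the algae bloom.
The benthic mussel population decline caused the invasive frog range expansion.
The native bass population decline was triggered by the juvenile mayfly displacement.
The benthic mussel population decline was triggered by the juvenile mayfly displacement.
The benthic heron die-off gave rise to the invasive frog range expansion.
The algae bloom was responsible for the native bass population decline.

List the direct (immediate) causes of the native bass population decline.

the algae bloom, the juvenile mayfly displacement

the algae bloom, the juvenile mayfly displacement → the native bass population decline with nothing further upstream stated.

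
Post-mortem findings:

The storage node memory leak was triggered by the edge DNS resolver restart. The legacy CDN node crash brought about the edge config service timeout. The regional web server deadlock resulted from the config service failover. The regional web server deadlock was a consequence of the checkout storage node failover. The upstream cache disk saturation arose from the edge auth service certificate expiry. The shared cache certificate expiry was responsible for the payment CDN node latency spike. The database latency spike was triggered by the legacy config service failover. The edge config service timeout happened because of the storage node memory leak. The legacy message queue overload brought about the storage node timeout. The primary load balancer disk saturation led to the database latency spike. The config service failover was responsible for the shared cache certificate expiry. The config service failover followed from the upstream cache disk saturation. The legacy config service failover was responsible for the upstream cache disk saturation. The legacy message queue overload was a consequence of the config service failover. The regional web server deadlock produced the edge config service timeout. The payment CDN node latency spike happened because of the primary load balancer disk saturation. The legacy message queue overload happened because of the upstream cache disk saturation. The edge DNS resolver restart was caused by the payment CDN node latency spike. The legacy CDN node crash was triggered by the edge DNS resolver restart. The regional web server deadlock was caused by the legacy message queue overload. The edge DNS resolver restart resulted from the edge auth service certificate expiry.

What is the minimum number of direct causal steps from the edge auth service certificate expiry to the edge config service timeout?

Shortest chain: the edge auth service certificate expiry → the edge DNS resolver restart → the legacy CDN node crash → the edge config service timeout.

3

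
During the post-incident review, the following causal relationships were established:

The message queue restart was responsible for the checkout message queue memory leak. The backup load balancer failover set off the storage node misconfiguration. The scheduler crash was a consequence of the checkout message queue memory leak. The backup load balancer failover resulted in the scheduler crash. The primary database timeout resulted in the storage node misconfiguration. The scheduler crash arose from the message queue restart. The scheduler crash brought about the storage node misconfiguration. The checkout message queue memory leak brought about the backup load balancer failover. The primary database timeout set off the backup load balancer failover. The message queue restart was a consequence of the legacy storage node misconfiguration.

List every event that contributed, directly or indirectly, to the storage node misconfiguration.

Immediate causes of the storage node misconfiguration: the primary database timeout, the backup load balancer failover, the scheduler crash.
Further upstream: the legacy storage node misconfiguration, the message queue restart, the checkout message queue memory leak.

the backup load balancer failover, the checkout message queue memory leak, the legacy storage node misconfiguration, the message queue restart, the primary database timeout, the scheduler crash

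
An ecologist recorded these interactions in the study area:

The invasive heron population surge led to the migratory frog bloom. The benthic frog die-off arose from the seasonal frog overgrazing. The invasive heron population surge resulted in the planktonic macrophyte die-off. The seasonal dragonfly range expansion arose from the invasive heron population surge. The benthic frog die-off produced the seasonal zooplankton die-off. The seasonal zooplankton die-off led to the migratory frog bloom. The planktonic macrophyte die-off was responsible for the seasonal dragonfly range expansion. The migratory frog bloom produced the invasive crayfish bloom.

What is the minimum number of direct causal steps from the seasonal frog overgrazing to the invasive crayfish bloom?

4

Shortest chain: the seasonal frog overgrazing → the benthic frog die-off → the seasonal zooplankton die-off → the migratory frog bloom → the invasive crayfish bloom.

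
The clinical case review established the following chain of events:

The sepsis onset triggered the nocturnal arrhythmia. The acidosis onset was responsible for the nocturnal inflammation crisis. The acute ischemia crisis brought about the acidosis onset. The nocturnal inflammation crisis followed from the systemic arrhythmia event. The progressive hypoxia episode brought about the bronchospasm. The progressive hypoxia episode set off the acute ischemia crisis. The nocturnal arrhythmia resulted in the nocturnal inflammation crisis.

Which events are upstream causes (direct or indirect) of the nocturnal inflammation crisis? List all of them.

Immediate causes of the nocturnal inflammation crisis: the acidosis onset, the nocturnal arrhythmia, the systemic arrhythmia event.
Further upstream: the sepsis onset, the progressive hypoxia episode, the acute ischemia crisis.

the acidosis onset, the acute ischemia crisis, the nocturnal arrhythmia, the progressive hypoxia episode, the sepsis onset, the systemic arrhythmia event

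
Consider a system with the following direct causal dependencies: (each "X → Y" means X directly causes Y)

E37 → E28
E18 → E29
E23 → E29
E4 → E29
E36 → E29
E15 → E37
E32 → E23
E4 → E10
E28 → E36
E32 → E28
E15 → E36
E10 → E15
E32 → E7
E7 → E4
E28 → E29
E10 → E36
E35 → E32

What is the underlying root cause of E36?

E35

Tracing upstream from E36: E36 ← E28 ← E32 ← E35.
E35 has no stated cause, so it is the root.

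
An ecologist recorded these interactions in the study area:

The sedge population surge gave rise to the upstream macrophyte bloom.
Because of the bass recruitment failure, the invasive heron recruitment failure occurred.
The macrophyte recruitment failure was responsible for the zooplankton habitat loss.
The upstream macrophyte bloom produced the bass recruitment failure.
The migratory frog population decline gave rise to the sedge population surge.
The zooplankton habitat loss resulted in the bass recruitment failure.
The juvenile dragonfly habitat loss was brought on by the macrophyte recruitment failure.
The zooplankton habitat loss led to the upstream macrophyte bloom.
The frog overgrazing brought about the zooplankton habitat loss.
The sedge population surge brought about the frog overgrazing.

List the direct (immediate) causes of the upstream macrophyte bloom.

Upstream contributors include the macrophyte recruitment failure, the migratory frog population decline, the frog overgrazing, but only the sedge population surge, the zooplankton habitat loss feed directly into the upstream macrophyte bloom.

the sedge population surge, the zooplankton habitat loss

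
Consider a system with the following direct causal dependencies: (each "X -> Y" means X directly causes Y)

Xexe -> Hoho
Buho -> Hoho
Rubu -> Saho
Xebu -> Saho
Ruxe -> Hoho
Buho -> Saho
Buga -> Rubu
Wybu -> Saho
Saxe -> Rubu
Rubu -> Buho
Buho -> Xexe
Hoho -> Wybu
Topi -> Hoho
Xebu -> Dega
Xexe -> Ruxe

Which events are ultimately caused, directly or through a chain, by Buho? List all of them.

Hoho, Ruxe, Saho, Wybu, Xexe

Direct effects: Xexe, Hoho, Saho.
2 steps out: Ruxe, Wybu.
Not reachable from it: Buga, Saxe, Rubu, Topi, Xebu, Dega.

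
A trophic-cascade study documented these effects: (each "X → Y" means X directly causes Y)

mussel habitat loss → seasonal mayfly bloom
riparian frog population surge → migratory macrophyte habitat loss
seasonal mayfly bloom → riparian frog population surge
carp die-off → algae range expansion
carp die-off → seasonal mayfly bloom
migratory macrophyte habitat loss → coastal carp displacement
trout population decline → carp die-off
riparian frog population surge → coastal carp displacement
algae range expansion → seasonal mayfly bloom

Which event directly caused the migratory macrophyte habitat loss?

Upstream contributors include the trout population decline, the carp die-off, the mussel habitat loss, the algae range expansion, the seasonal mayfly bloom, but only the riparian frog population surge feeds directly into the migratory macrophyte habitat loss.

the riparian frog population surge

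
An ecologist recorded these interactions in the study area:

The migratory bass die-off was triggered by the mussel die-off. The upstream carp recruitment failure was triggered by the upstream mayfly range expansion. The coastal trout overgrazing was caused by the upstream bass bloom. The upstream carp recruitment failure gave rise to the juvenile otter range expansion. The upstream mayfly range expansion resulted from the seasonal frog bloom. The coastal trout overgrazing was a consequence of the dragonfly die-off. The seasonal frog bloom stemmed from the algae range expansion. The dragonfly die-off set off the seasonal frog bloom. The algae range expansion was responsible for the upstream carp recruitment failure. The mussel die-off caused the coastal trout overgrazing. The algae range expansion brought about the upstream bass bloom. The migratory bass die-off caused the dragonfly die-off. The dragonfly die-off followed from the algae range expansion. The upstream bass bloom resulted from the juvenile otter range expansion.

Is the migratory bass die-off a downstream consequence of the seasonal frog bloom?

The seasonal frog bloom leads to the upstream mayfly range expansion, the upstream carp recruitment failure, the juvenile otter range expansion, the upstream bass bloom, the coastal trout overgrazing; the migratory bass die-off is not among them.

No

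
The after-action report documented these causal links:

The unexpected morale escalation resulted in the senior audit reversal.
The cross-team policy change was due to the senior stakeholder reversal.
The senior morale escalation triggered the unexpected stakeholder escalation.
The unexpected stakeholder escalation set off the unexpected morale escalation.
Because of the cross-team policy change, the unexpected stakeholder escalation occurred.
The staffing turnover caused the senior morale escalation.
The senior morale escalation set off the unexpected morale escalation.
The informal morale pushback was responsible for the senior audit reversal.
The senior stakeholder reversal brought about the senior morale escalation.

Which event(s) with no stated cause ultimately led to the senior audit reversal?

Tracing upstream from the senior audit reversal: the senior audit reversal ← the unexpected morale escalation ← the senior morale escalation ← the senior stakeholder reversal.
A separate upstream branch: the senior audit reversal ← the unexpected morale escalation ← the senior morale escalation ← the staffing turnover.
A separate upstream branch: the senior audit reversal ← the informal morale pushback.
Each of those chain origins has no stated cause.

the informal morale pushback, the senior stakeholder reversal, the staffing turnover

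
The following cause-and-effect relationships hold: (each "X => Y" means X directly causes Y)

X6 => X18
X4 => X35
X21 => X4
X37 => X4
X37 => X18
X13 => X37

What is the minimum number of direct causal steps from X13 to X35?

Shortest chain: X13 → X37 → X4 → X35.

3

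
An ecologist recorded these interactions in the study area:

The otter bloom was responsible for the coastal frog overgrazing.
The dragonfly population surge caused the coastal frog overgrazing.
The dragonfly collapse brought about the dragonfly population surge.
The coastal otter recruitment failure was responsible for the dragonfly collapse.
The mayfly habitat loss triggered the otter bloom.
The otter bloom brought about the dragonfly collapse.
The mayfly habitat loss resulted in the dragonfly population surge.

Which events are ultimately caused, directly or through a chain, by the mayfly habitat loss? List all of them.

the coastal frog overgrazing, the dragonfly collapse, the dragonfly population surge, the otter bloom

Direct effects: the otter bloom, the dragonfly population surge.
2 steps out: the dragonfly collapse, the coastal frog overgrazing.
Not reachable from it: the coastal otter recruitment failure.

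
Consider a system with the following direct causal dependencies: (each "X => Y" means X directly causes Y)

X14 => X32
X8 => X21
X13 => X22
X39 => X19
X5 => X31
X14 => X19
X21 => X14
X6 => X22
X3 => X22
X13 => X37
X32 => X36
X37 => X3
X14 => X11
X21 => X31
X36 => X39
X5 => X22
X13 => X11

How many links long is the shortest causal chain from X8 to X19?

Shortest chain: X8 → X21 → X14 → X19.

3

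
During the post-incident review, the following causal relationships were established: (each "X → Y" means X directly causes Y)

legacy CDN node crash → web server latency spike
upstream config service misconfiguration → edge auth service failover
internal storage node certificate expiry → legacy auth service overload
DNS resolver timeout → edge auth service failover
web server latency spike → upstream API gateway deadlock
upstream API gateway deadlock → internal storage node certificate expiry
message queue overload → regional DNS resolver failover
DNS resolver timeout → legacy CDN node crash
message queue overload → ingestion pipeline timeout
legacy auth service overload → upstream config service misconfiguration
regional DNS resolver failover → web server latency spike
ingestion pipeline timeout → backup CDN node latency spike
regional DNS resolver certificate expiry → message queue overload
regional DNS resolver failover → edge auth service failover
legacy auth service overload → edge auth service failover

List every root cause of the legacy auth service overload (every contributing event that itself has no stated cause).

Tracing upstream from the legacy auth service overload: the legacy auth service overload ← the internal storage node certificate expiry ← the upstream API gateway deadlock ← the web server latency spike ← the regional DNS resolver failover ← the message queue overload ← the regional DNS resolver certificate expiry.
A separate upstream branch: the legacy auth service overload ← the internal storage node certificate expiry ← the upstream API gateway deadlock ← the web server latency spike ← the legacy CDN node crash ← the DNS resolver timeout.
Each of those chain origins has no stated cause.

the DNS resolver timeout, the regional DNS resolver certificate expiry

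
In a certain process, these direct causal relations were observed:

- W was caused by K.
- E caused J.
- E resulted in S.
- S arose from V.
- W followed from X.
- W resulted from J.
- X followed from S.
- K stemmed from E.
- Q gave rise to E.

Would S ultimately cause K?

S leads to X, W; K is not among them.

No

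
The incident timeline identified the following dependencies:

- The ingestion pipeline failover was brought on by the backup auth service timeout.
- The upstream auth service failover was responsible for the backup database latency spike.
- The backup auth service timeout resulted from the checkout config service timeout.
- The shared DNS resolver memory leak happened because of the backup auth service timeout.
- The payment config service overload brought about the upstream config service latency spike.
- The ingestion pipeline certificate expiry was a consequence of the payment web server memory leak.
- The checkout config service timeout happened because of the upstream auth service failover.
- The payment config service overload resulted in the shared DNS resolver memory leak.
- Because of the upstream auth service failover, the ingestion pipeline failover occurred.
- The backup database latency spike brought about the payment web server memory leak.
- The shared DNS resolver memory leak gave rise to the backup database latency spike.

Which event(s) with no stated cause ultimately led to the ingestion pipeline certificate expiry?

the payment config service overload, the upstream auth service failover

Tracing upstream from the ingestion pipeline certificate expiry: the ingestion pipeline certificate expiry ← the payment web server memory leak ← the backup database latency spike ← the upstream auth service failover.
A separate upstream branch: the ingestion pipeline certificate expiry ← the payment web server memory leak ← the backup database latency spike ← the shared DNS resolver memory leak ← the payment config service overload.
Each of those chain origins has no stated cause.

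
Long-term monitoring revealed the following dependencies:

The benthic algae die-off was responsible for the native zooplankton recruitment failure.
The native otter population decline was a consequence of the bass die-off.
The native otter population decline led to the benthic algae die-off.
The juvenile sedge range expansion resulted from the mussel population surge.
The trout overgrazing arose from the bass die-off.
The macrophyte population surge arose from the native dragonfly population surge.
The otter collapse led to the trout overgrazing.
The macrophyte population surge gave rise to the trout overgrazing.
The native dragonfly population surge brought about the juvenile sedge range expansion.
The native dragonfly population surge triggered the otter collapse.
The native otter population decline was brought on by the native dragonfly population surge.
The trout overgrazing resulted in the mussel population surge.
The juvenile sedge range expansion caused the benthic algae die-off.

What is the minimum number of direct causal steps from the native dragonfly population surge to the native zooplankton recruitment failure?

Shortest chain: the native dragonfly population surge → the juvenile sedge range expansion → the benthic algae die-off → the native zooplankton recruitment failure.

3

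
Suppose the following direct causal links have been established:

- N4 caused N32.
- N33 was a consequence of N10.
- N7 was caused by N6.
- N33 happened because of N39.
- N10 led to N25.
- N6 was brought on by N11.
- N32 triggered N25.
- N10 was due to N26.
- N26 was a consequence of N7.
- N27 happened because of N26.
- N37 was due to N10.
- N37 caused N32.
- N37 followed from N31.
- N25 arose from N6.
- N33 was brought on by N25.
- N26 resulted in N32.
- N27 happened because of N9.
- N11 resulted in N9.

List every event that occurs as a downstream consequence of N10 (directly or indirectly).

Direct effects: N37, N25, N33.
2 steps out: N32.
Not reachable from it: N11, N9, N6, N39, N4, N7, N31, N26, N27.

N25, N32, N33, N37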